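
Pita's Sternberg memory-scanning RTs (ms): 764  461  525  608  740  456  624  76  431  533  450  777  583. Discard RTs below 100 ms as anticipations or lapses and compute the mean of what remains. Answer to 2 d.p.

579.33 ms

Excluded: 76
Retained (n=12): Σ = 6952
Mean = 6952/12 = 579.3333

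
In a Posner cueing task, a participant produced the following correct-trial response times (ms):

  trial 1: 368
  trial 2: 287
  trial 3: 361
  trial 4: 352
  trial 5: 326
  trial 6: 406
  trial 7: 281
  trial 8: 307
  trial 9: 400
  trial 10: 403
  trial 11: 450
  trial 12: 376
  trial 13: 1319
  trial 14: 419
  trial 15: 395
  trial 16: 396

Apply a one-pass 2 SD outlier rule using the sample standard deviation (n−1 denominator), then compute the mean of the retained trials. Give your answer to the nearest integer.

368 ms

n = 16, ΣRT = 6846, M = 427.875
Σ(x−M)² = 881555.75; s = √(881555.75/15) = 242.426
Cutoffs: 427.875 ± 2·242.426 → [-57.0, 912.7]
Outside: 1319 → excluded.
Retained (n=15): Σ = 5527, mean = 5527/15 = 368.467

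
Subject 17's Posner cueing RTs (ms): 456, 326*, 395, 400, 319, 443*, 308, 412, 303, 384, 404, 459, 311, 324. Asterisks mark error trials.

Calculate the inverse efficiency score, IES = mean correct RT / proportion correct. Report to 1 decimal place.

Correct trials (n=12): 456, 395, 400, 319, 308, 412, 303, 384, 404, 459, 311, 324
Mean correct RT = 4475/12 = 372.9167 ms
Proportion correct = 12/14
IES = 372.9167 / (12/14) = 435.069 ms

435.1 ms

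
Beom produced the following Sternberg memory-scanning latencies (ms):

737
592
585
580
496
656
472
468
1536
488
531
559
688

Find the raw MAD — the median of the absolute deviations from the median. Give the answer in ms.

84 ms

Sorted: 468, 472, 488, 496, 531, 559, 580, 585, 592, 656, 688, 737, 1536 → median = 580
|x − 580|: 157, 12, 5, 0, 84, 76, 108, 112, 956, 92, 49, 21, 108
Sorted deviations: 0, 5, 12, 21, 49, 76, 84, 92, 108, 108, 112, 157, 956 → MAD = 84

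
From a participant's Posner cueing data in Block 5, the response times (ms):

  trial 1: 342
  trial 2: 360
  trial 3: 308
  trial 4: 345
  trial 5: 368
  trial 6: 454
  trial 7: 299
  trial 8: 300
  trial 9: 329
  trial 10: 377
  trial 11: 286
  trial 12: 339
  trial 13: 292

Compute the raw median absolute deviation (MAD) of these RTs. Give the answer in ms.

Sorted: 286, 292, 299, 300, 308, 329, 339, 342, 345, 360, 368, 377, 454 → median = 339
|x − 339|: 3, 21, 31, 6, 29, 115, 40, 39, 10, 38, 53, 0, 47
Sorted deviations: 0, 3, 6, 10, 21, 29, 31, 38, 39, 40, 47, 53, 115 → MAD = 31

31 ms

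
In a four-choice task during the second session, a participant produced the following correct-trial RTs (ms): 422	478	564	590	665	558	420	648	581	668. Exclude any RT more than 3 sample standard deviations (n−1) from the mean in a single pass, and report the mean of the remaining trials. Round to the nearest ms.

n = 10, ΣRT = 5594, M = 559.400
Σ(x−M)² = 77158.40; s = √(77158.40/9) = 92.591
Cutoffs: 559.400 ± 3·92.591 → [281.6, 837.2]
No RTs fall outside the cutoffs; all 10 retained. Mean = 5594/10 = 559.400

559 ms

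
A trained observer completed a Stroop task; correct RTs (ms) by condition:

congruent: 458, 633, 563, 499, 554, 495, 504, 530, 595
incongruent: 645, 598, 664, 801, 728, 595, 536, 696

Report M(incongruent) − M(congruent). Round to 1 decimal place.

121.1 ms

M(congruent) = 4831/9 = 536.778
M(incongruent) = 5263/8 = 657.875
Difference = 657.875 − 536.778 = 121.097 ms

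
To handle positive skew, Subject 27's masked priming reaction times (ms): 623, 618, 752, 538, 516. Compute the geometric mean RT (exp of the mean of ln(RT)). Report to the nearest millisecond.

604 ms

ln(RT): 6.4345, 6.4265, 6.6227, 6.2879, 6.2461
Mean ln(RT) = 32.0177/5 = 6.40355
Geometric mean = exp(6.40355) = 603.98 ms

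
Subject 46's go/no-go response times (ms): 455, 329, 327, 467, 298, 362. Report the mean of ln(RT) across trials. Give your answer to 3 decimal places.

5.907

ln(RT): 6.1203, 5.7961, 5.7900, 6.1463, 5.6971, 5.8916
Σ ln(RT) = 35.4414
Mean = 35.4414/6 = 5.90690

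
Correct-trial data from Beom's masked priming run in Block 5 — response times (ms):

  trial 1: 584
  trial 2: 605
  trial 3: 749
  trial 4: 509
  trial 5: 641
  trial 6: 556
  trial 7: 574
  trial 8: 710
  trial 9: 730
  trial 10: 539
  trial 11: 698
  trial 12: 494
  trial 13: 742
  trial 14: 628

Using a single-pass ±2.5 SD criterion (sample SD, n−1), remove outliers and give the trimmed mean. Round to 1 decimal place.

625.6 ms

n = 14, ΣRT = 8759, M = 625.643
Σ(x−M)² = 100359.21; s = √(100359.21/13) = 87.863
Cutoffs: 625.643 ± 2.5·87.863 → [406.0, 845.3]
No RTs fall outside the cutoffs; all 14 retained. Mean = 8759/14 = 625.643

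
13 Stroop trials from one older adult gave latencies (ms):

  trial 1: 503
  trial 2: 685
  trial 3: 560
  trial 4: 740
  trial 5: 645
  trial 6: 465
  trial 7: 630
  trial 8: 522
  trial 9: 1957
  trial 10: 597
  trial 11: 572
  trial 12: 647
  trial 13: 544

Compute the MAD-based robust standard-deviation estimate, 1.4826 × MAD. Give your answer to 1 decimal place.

Sorted: 465, 503, 522, 544, 560, 572, 597, 630, 645, 647, 685, 740, 1957 → median = 597
|x − 597| sorted: 0, 25, 33, 37, 48, 50, 53, 75, 88, 94, 132, 143, 1360 → MAD = 53
Robust SD ≈ 1.4826 × 53 = 78.578

78.6 ms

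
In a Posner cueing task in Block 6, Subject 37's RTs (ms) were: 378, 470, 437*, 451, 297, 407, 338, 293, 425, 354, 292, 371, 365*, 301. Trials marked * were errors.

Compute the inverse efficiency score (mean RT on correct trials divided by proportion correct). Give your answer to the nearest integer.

Correct trials (n=12): 378, 470, 451, 297, 407, 338, 293, 425, 354, 292, 371, 301
Mean correct RT = 4377/12 = 364.7500 ms
Proportion correct = 12/14
IES = 364.7500 / (12/14) = 425.542 ms

426 ms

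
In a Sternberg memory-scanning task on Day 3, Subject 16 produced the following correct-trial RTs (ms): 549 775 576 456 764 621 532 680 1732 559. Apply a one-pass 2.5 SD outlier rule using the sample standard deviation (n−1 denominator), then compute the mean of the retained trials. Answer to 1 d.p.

612.4 ms

n = 10, ΣRT = 7244, M = 724.400
Σ(x−M)² = 1221250.40; s = √(1221250.40/9) = 368.367
Cutoffs: 724.400 ± 2.5·368.367 → [-196.5, 1645.3]
Outside: 1732 → excluded.
Retained (n=9): Σ = 5512, mean = 5512/9 = 612.444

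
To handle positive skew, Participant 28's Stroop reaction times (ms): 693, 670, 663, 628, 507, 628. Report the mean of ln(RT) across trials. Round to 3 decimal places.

ln(RT): 6.5410, 6.5073, 6.4968, 6.4425, 6.2285, 6.4425
Σ ln(RT) = 38.6587
Mean = 38.6587/6 = 6.44311

6.443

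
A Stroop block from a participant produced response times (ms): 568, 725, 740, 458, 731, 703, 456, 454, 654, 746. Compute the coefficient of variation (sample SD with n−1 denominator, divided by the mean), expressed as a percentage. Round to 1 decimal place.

20.4%

n = 10, Σ = 6235, M = 623.5000
Σ(x−M)² = 144944.500; s = √(144944.500/9) = 126.9053
CV = 126.9053 / 623.5000 = 0.20354 = 20.354%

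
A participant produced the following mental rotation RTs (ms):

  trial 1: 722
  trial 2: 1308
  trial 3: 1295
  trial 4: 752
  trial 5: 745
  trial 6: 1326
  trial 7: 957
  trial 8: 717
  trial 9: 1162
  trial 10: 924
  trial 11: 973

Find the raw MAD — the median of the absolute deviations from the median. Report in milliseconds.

212 ms

Sorted: 717, 722, 745, 752, 924, 957, 973, 1162, 1295, 1308, 1326 → median = 957
|x − 957|: 235, 351, 338, 205, 212, 369, 0, 240, 205, 33, 16
Sorted deviations: 0, 16, 33, 205, 205, 212, 235, 240, 338, 351, 369 → MAD = 212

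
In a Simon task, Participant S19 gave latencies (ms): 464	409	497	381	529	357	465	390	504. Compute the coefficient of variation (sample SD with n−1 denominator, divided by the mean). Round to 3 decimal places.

n = 9, Σ = 3996, M = 444.0000
Σ(x−M)² = 30154.000; s = √(30154.000/8) = 61.3942
CV = 61.3942 / 444.0000 = 0.13828

0.138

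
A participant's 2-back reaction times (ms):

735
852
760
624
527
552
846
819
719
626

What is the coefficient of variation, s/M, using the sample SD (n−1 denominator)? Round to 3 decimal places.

0.168

n = 10, Σ = 7060, M = 706.0000
Σ(x−M)² = 126492.000; s = √(126492.000/9) = 118.5524
CV = 118.5524 / 706.0000 = 0.16792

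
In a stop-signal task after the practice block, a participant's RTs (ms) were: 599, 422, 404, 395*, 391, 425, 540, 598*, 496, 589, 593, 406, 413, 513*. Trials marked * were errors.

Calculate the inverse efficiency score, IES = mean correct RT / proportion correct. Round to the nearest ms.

Correct trials (n=11): 599, 422, 404, 391, 425, 540, 496, 589, 593, 406, 413
Mean correct RT = 5278/11 = 479.8182 ms
Proportion correct = 11/14
IES = 479.8182 / (11/14) = 610.678 ms

611 ms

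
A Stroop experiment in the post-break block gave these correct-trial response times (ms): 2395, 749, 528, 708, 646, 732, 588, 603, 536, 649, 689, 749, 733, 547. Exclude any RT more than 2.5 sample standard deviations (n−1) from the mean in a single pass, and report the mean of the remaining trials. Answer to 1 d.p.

650.5 ms

n = 14, ΣRT = 10852, M = 775.143
Σ(x−M)² = 2908433.71; s = √(2908433.71/13) = 472.996
Cutoffs: 775.143 ± 2.5·472.996 → [-407.3, 1957.6]
Outside: 2395 → excluded.
Retained (n=13): Σ = 8457, mean = 8457/13 = 650.538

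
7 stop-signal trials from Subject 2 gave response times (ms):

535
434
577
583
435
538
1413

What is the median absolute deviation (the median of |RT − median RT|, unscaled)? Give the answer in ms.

Sorted: 434, 435, 535, 538, 577, 583, 1413 → median = 538
|x − 538|: 3, 104, 39, 45, 103, 0, 875
Sorted deviations: 0, 3, 39, 45, 103, 104, 875 → MAD = 45

45 ms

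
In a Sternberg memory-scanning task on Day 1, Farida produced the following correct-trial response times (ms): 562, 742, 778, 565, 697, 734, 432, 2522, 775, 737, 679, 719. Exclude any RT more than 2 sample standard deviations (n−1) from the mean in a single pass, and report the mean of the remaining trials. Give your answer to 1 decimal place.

674.5 ms

n = 12, ΣRT = 9942, M = 828.500
Σ(x−M)² = 3247439.00; s = √(3247439.00/11) = 543.343
Cutoffs: 828.500 ± 2·543.343 → [-258.2, 1915.2]
Outside: 2522 → excluded.
Retained (n=11): Σ = 7420, mean = 7420/11 = 674.545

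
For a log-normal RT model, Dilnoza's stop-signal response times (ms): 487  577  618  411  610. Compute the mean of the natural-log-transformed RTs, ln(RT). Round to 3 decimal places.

6.281

ln(RT): 6.1883, 6.3578, 6.4265, 6.0186, 6.4135
Σ ln(RT) = 31.4046
Mean = 31.4046/5 = 6.28093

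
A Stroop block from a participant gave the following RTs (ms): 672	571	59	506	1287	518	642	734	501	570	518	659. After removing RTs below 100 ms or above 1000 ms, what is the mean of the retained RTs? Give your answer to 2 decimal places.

Excluded: 59, 1287
Retained (n=10): Σ = 5891
Mean = 5891/10 = 589.1000

589.10 ms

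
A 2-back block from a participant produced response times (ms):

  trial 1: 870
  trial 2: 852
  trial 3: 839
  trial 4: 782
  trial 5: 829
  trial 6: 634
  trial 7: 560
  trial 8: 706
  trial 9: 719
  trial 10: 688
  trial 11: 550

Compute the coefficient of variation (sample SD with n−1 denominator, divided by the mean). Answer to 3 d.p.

n = 11, Σ = 8029, M = 729.9091
Σ(x−M)² = 131846.909; s = √(131846.909/10) = 114.8246
CV = 114.8246 / 729.9091 = 0.15731

0.157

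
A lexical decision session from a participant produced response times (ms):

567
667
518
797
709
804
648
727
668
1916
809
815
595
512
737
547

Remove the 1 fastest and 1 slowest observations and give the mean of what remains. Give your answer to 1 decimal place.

Sorted: 512, 518, 547, 567, 595, 648, 667, 668, 709, 727, 737, 797, 804, 809, 815, 1916
Drop lowest 1 (512) and highest 1 (1916)
Remaining (n=14): Σ = 9608, mean = 9608/14 = 686.286

686.3 ms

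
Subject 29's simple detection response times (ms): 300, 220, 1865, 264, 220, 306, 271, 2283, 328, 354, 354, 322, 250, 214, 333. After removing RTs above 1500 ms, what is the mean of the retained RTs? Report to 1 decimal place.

287.4 ms

Excluded: 1865, 2283
Retained (n=13): Σ = 3736
Mean = 3736/13 = 287.3846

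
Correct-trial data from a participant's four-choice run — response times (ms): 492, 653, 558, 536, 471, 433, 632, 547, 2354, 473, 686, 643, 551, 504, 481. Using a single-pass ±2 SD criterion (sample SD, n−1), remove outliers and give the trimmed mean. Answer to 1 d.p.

547.1 ms

n = 15, ΣRT = 10014, M = 667.600
Σ(x−M)² = 3127817.60; s = √(3127817.60/14) = 472.669
Cutoffs: 667.600 ± 2·472.669 → [-277.7, 1612.9]
Outside: 2354 → excluded.
Retained (n=14): Σ = 7660, mean = 7660/14 = 547.143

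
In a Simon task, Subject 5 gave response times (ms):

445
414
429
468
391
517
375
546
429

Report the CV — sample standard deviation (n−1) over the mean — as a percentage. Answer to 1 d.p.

12.6%

n = 9, Σ = 4014, M = 446.0000
Σ(x−M)² = 25194.000; s = √(25194.000/8) = 56.1182
CV = 56.1182 / 446.0000 = 0.12583 = 12.583%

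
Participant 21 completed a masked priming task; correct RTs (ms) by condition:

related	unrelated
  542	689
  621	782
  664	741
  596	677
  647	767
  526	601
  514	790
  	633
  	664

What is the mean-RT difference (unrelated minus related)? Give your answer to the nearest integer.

M(related) = 4110/7 = 587.143
M(unrelated) = 6344/9 = 704.889
Difference = 704.889 − 587.143 = 117.746 ms

118 ms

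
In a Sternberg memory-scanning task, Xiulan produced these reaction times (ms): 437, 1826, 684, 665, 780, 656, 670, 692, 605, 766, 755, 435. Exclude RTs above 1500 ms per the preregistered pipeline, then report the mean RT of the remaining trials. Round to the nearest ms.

650 ms

Excluded: 1826
Retained (n=11): Σ = 7145
Mean = 7145/11 = 649.5455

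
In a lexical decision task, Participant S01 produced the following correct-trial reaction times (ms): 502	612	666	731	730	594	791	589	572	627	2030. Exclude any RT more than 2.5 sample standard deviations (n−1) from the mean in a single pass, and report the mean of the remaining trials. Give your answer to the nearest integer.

641 ms

n = 11, ΣRT = 8444, M = 767.636
Σ(x−M)² = 1822094.55; s = √(1822094.55/10) = 426.860
Cutoffs: 767.636 ± 2.5·426.860 → [-299.5, 1834.8]
Outside: 2030 → excluded.
Retained (n=10): Σ = 6414, mean = 6414/10 = 641.400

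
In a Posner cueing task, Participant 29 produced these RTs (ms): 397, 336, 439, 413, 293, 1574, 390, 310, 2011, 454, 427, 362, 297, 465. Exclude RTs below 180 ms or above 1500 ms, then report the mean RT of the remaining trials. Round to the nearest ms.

382 ms

Excluded: 1574, 2011
Retained (n=12): Σ = 4583
Mean = 4583/12 = 381.9167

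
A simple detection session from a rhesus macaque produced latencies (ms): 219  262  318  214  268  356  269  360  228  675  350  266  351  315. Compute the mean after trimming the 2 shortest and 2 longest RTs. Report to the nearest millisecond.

Sorted: 214, 219, 228, 262, 266, 268, 269, 315, 318, 350, 351, 356, 360, 675
Drop lowest 2 (214, 219) and highest 2 (360, 675)
Remaining (n=10): Σ = 2983, mean = 2983/10 = 298.300

298 ms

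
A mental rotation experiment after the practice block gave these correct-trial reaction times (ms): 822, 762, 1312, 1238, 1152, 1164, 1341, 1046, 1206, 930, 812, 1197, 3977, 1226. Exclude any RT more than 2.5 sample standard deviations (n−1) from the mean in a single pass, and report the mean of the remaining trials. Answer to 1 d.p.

1092.9 ms

n = 14, ΣRT = 18185, M = 1298.929
Σ(x−M)² = 8194790.93; s = √(8194790.93/13) = 793.958
Cutoffs: 1298.929 ± 2.5·793.958 → [-686.0, 3283.8]
Outside: 3977 → excluded.
Retained (n=13): Σ = 14208, mean = 14208/13 = 1092.923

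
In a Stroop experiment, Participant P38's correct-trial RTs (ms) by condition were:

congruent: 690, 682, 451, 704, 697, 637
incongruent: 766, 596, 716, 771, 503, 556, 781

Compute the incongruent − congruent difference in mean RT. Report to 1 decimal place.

26.4 ms

M(congruent) = 3861/6 = 643.500
M(incongruent) = 4689/7 = 669.857
Difference = 669.857 − 643.500 = 26.357 ms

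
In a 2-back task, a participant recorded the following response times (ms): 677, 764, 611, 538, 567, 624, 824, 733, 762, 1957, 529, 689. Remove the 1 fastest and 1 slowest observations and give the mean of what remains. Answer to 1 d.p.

678.9 ms

Sorted: 529, 538, 567, 611, 624, 677, 689, 733, 762, 764, 824, 1957
Drop lowest 1 (529) and highest 1 (1957)
Remaining (n=10): Σ = 6789, mean = 6789/10 = 678.900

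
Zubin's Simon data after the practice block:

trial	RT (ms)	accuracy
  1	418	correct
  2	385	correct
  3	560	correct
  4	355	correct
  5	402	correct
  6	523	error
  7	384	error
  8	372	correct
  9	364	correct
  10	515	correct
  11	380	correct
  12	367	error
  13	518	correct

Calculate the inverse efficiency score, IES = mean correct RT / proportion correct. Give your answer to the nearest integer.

555 ms

Correct trials (n=10): 418, 385, 560, 355, 402, 372, 364, 515, 380, 518
Mean correct RT = 4269/10 = 426.9000 ms
Proportion correct = 10/13
IES = 426.9000 / (10/13) = 554.970 ms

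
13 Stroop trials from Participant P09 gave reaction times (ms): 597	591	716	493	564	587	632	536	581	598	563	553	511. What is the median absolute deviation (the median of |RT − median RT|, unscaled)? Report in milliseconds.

18 ms

Sorted: 493, 511, 536, 553, 563, 564, 581, 587, 591, 597, 598, 632, 716 → median = 581
|x − 581|: 16, 10, 135, 88, 17, 6, 51, 45, 0, 17, 18, 28, 70
Sorted deviations: 0, 6, 10, 16, 17, 17, 18, 28, 45, 51, 70, 88, 135 → MAD = 18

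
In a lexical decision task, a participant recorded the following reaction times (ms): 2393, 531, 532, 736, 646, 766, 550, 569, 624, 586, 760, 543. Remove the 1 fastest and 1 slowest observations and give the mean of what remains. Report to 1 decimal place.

631.2 ms

Sorted: 531, 532, 543, 550, 569, 586, 624, 646, 736, 760, 766, 2393
Drop lowest 1 (531) and highest 1 (2393)
Remaining (n=10): Σ = 6312, mean = 6312/10 = 631.200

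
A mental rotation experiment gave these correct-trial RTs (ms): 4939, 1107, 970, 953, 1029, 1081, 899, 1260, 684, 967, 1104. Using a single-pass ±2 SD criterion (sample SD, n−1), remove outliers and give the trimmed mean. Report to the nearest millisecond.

1005 ms

n = 11, ΣRT = 14993, M = 1363.000
Σ(x−M)² = 14277784.00; s = √(14277784.00/10) = 1194.897
Cutoffs: 1363.000 ± 2·1194.897 → [-1026.8, 3752.8]
Outside: 4939 → excluded.
Retained (n=10): Σ = 10054, mean = 10054/10 = 1005.400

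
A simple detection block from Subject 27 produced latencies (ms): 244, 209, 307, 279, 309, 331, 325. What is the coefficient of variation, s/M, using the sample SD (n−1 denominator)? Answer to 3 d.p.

n = 7, Σ = 2004, M = 286.2857
Σ(x−M)² = 12257.429; s = √(12257.429/6) = 45.1985
CV = 45.1985 / 286.2857 = 0.15788

0.158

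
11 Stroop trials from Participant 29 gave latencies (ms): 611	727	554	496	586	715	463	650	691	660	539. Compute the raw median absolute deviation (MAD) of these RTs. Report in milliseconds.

72 ms

Sorted: 463, 496, 539, 554, 586, 611, 650, 660, 691, 715, 727 → median = 611
|x − 611|: 0, 116, 57, 115, 25, 104, 148, 39, 80, 49, 72
Sorted deviations: 0, 25, 39, 49, 57, 72, 80, 104, 115, 116, 148 → MAD = 72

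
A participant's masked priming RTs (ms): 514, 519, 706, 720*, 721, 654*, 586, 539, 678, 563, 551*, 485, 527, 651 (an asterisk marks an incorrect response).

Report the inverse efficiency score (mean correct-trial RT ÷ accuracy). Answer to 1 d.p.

Correct trials (n=11): 514, 519, 706, 721, 586, 539, 678, 563, 485, 527, 651
Mean correct RT = 6489/11 = 589.9091 ms
Proportion correct = 11/14
IES = 589.9091 / (11/14) = 750.793 ms

750.8 ms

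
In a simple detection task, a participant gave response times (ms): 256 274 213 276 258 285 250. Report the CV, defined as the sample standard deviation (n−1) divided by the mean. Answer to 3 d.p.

0.092

n = 7, Σ = 1812, M = 258.8571
Σ(x−M)² = 3396.857; s = √(3396.857/6) = 23.7938
CV = 23.7938 / 258.8571 = 0.09192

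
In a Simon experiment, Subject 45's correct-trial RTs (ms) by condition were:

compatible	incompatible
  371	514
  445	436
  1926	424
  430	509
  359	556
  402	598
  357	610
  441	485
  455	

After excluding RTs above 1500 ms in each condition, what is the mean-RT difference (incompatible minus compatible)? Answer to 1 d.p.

compatible: exclude 1926
M(compatible) = 3260/8 = 407.500
M(incompatible) = 4132/8 = 516.500
Difference = 516.500 − 407.500 = 109.000 ms

109.0 ms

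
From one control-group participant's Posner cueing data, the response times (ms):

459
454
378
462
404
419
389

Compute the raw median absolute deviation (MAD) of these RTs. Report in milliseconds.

35 ms

Sorted: 378, 389, 404, 419, 454, 459, 462 → median = 419
|x − 419|: 40, 35, 41, 43, 15, 0, 30
Sorted deviations: 0, 15, 30, 35, 40, 41, 43 → MAD = 35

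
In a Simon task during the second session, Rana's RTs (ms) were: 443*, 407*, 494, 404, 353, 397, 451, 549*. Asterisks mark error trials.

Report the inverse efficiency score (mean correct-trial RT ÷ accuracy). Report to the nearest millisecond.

672 ms

Correct trials (n=5): 494, 404, 353, 397, 451
Mean correct RT = 2099/5 = 419.8000 ms
Proportion correct = 5/8
IES = 419.8000 / (5/8) = 671.680 ms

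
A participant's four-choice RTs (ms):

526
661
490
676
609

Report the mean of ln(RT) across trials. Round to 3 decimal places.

ln(RT): 6.2653, 6.4938, 6.1944, 6.5162, 6.4118
Σ ln(RT) = 31.8815
Mean = 31.8815/5 = 6.37629

6.376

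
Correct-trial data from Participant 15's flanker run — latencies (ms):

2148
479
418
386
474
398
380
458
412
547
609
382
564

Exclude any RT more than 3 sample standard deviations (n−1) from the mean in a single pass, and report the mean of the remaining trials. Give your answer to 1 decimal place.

458.9 ms

n = 13, ΣRT = 7655, M = 588.846
Σ(x−M)² = 2700545.69; s = √(2700545.69/12) = 474.390
Cutoffs: 588.846 ± 3·474.390 → [-834.3, 2012.0]
Outside: 2148 → excluded.
Retained (n=12): Σ = 5507, mean = 5507/12 = 458.917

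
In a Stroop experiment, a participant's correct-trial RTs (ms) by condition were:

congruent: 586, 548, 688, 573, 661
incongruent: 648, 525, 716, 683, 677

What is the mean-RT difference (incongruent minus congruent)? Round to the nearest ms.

39 ms

M(congruent) = 3056/5 = 611.200
M(incongruent) = 3249/5 = 649.800
Difference = 649.800 − 611.200 = 38.600 ms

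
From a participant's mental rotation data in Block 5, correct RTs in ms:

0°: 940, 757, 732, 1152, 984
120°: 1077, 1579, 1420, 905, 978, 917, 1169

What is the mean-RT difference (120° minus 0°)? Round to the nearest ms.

236 ms

M(0°) = 4565/5 = 913.000
M(120°) = 8045/7 = 1149.286
Difference = 1149.286 − 913.000 = 236.286 ms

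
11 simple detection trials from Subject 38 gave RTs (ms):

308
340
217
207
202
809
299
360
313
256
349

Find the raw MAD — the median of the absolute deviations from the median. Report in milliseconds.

52 ms

Sorted: 202, 207, 217, 256, 299, 308, 313, 340, 349, 360, 809 → median = 308
|x − 308|: 0, 32, 91, 101, 106, 501, 9, 52, 5, 52, 41
Sorted deviations: 0, 5, 9, 32, 41, 52, 52, 91, 101, 106, 501 → MAD = 52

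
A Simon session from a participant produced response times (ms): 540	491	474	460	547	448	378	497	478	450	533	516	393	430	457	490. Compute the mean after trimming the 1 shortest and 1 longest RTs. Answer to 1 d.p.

475.5 ms

Sorted: 378, 393, 430, 448, 450, 457, 460, 474, 478, 490, 491, 497, 516, 533, 540, 547
Drop lowest 1 (378) and highest 1 (547)
Remaining (n=14): Σ = 6657, mean = 6657/14 = 475.500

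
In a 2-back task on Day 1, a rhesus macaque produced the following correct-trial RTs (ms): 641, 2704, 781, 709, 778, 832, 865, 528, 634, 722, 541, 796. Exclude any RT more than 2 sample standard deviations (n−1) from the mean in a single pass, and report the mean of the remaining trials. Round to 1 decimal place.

711.5 ms

n = 12, ΣRT = 10531, M = 877.583
Σ(x−M)² = 3767362.92; s = √(3767362.92/11) = 585.224
Cutoffs: 877.583 ± 2·585.224 → [-292.9, 2048.0]
Outside: 2704 → excluded.
Retained (n=11): Σ = 7827, mean = 7827/11 = 711.545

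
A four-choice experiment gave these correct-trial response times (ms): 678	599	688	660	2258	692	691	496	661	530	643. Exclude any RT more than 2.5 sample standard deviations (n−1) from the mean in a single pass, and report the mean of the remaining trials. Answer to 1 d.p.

n = 11, ΣRT = 8596, M = 781.455
Σ(x−M)² = 2442240.73; s = √(2442240.73/10) = 494.190
Cutoffs: 781.455 ± 2.5·494.190 → [-454.0, 2016.9]
Outside: 2258 → excluded.
Retained (n=10): Σ = 6338, mean = 6338/10 = 633.800

633.8 ms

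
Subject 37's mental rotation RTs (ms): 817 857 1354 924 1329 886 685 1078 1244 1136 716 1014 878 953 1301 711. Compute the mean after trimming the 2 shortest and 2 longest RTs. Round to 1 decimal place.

983.7 ms

Sorted: 685, 711, 716, 817, 857, 878, 886, 924, 953, 1014, 1078, 1136, 1244, 1301, 1329, 1354
Drop lowest 2 (685, 711) and highest 2 (1329, 1354)
Remaining (n=12): Σ = 11804, mean = 11804/12 = 983.667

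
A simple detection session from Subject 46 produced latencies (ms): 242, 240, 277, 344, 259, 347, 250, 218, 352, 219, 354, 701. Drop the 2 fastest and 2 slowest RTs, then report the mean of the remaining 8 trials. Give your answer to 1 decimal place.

288.9 ms

Sorted: 218, 219, 240, 242, 250, 259, 277, 344, 347, 352, 354, 701
Drop lowest 2 (218, 219) and highest 2 (354, 701)
Remaining (n=8): Σ = 2311, mean = 2311/8 = 288.875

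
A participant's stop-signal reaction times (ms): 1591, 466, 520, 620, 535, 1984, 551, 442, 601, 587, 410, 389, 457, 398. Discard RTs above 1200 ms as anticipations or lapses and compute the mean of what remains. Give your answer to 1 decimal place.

Excluded: 1591, 1984
Retained (n=12): Σ = 5976
Mean = 5976/12 = 498.0000

498.0 ms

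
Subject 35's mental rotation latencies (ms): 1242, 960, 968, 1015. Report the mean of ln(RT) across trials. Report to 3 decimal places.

ln(RT): 7.1245, 6.8669, 6.8752, 6.9226
Σ ln(RT) = 27.7893
Mean = 27.7893/4 = 6.94732

6.947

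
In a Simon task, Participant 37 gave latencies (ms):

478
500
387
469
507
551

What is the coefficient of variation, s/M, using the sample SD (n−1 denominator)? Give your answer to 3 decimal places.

0.113

n = 6, Σ = 2892, M = 482.0000
Σ(x−M)² = 14920.000; s = √(14920.000/5) = 54.6260
CV = 54.6260 / 482.0000 = 0.11333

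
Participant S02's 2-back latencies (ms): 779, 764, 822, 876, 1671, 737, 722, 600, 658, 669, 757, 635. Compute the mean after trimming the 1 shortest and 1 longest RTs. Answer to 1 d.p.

Sorted: 600, 635, 658, 669, 722, 737, 757, 764, 779, 822, 876, 1671
Drop lowest 1 (600) and highest 1 (1671)
Remaining (n=10): Σ = 7419, mean = 7419/10 = 741.900

741.9 ms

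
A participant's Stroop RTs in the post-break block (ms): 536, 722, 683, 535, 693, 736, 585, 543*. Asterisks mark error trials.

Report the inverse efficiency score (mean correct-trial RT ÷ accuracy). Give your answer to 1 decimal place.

Correct trials (n=7): 536, 722, 683, 535, 693, 736, 585
Mean correct RT = 4490/7 = 641.4286 ms
Proportion correct = 7/8
IES = 641.4286 / (7/8) = 733.061 ms

733.1 ms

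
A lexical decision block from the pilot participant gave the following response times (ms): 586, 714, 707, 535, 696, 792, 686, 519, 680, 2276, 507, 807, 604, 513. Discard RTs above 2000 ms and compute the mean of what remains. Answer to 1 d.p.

642.0 ms

Excluded: 2276
Retained (n=13): Σ = 8346
Mean = 8346/13 = 642.0000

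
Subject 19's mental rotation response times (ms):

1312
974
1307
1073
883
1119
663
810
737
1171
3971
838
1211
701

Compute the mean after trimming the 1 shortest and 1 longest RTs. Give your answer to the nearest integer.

1011 ms

Sorted: 663, 701, 737, 810, 838, 883, 974, 1073, 1119, 1171, 1211, 1307, 1312, 3971
Drop lowest 1 (663) and highest 1 (3971)
Remaining (n=12): Σ = 12136, mean = 12136/12 = 1011.333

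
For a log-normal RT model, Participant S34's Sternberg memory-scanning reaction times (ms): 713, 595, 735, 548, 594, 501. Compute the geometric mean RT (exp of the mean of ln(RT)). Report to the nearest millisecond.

ln(RT): 6.5695, 6.3886, 6.5999, 6.3063, 6.3869, 6.2166
Mean ln(RT) = 38.4677/6 = 6.41128
Geometric mean = exp(6.41128) = 608.67 ms

609 ms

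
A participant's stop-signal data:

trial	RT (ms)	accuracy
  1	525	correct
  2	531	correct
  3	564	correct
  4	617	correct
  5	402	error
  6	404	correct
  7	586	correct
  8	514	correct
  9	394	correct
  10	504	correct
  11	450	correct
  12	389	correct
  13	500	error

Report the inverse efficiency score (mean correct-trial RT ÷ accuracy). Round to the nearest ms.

Correct trials (n=11): 525, 531, 564, 617, 404, 586, 514, 394, 504, 450, 389
Mean correct RT = 5478/11 = 498.0000 ms
Proportion correct = 11/13
IES = 498.0000 / (11/13) = 588.545 ms

589 ms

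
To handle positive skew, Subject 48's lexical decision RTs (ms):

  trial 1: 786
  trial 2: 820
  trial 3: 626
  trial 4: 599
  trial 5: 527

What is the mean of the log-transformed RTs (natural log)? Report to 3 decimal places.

6.496

ln(RT): 6.6670, 6.7093, 6.4394, 6.3953, 6.2672
Σ ln(RT) = 32.4781
Mean = 32.4781/5 = 6.49561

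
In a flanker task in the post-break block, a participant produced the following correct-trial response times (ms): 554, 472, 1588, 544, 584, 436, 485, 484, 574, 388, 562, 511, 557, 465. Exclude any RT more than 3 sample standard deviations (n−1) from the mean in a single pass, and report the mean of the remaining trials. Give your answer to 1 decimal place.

508.9 ms

n = 14, ΣRT = 8204, M = 586.000
Σ(x−M)² = 1123928.00; s = √(1123928.00/13) = 294.034
Cutoffs: 586.000 ± 3·294.034 → [-296.1, 1468.1]
Outside: 1588 → excluded.
Retained (n=13): Σ = 6616, mean = 6616/13 = 508.923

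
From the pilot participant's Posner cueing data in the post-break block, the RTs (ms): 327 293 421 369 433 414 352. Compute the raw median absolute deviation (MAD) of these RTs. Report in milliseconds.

45 ms

Sorted: 293, 327, 352, 369, 414, 421, 433 → median = 369
|x − 369|: 42, 76, 52, 0, 64, 45, 17
Sorted deviations: 0, 17, 42, 45, 52, 64, 76 → MAD = 45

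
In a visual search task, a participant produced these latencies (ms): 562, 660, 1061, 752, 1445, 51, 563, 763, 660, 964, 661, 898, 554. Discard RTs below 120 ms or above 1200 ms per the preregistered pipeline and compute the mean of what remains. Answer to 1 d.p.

736.2 ms

Excluded: 51, 1445
Retained (n=11): Σ = 8098
Mean = 8098/11 = 736.1818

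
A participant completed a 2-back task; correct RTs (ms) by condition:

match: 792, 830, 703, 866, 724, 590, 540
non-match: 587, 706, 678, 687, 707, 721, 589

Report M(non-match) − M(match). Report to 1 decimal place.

-52.9 ms

M(match) = 5045/7 = 720.714
M(non-match) = 4675/7 = 667.857
Difference = 667.857 − 720.714 = -52.857 ms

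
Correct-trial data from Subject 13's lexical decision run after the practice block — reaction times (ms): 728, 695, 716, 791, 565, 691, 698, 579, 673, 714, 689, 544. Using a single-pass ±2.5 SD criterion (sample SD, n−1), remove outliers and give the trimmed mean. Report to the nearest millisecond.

n = 12, ΣRT = 8083, M = 673.583
Σ(x−M)² = 59304.92; s = √(59304.92/11) = 73.426
Cutoffs: 673.583 ± 2.5·73.426 → [490.0, 857.1]
No RTs fall outside the cutoffs; all 12 retained. Mean = 8083/12 = 673.583

674 ms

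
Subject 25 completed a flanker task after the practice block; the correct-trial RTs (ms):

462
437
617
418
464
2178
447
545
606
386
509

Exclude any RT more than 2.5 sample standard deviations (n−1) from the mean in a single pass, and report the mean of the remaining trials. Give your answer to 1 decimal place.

489.1 ms

n = 11, ΣRT = 7069, M = 642.636
Σ(x−M)² = 2648156.55; s = √(2648156.55/10) = 514.602
Cutoffs: 642.636 ± 2.5·514.602 → [-643.9, 1929.1]
Outside: 2178 → excluded.
Retained (n=10): Σ = 4891, mean = 4891/10 = 489.100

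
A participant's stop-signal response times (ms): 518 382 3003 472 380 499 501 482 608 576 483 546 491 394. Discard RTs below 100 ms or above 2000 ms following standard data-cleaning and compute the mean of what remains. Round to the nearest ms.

Excluded: 3003
Retained (n=13): Σ = 6332
Mean = 6332/13 = 487.0769

487 ms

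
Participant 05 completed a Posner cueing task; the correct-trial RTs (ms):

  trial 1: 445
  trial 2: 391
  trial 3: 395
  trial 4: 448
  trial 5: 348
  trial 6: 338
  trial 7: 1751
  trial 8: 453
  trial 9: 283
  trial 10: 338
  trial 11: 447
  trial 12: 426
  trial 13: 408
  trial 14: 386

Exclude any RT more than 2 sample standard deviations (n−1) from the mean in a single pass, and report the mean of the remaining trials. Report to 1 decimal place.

392.8 ms

n = 14, ΣRT = 6857, M = 489.786
Σ(x−M)² = 1746810.36; s = √(1746810.36/13) = 366.565
Cutoffs: 489.786 ± 2·366.565 → [-243.3, 1222.9]
Outside: 1751 → excluded.
Retained (n=13): Σ = 5106, mean = 5106/13 = 392.769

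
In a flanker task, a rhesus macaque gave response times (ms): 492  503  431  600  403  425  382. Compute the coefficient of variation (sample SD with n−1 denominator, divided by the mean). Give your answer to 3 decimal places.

0.162

n = 7, Σ = 3236, M = 462.2857
Σ(x−M)² = 33835.429; s = √(33835.429/6) = 75.0949
CV = 75.0949 / 462.2857 = 0.16244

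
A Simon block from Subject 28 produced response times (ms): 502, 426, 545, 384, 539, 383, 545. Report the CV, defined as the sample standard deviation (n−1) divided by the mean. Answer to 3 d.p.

n = 7, Σ = 3324, M = 474.8571
Σ(x−M)² = 33770.857; s = √(33770.857/6) = 75.0232
CV = 75.0232 / 474.8571 = 0.15799

0.158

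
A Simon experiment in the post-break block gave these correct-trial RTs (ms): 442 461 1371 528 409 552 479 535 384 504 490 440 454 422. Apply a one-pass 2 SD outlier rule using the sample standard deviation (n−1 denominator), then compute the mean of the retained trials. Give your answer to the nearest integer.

469 ms

n = 14, ΣRT = 7471, M = 533.643
Σ(x−M)² = 786487.21; s = √(786487.21/13) = 245.965
Cutoffs: 533.643 ± 2·245.965 → [41.7, 1025.6]
Outside: 1371 → excluded.
Retained (n=13): Σ = 6100, mean = 6100/13 = 469.231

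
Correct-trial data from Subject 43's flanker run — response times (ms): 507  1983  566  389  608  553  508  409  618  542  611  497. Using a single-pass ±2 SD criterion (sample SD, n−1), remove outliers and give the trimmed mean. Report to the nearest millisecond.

n = 12, ΣRT = 7791, M = 649.250
Σ(x−M)² = 1999544.25; s = √(1999544.25/11) = 426.353
Cutoffs: 649.250 ± 2·426.353 → [-203.5, 1502.0]
Outside: 1983 → excluded.
Retained (n=11): Σ = 5808, mean = 5808/11 = 528.000

528 ms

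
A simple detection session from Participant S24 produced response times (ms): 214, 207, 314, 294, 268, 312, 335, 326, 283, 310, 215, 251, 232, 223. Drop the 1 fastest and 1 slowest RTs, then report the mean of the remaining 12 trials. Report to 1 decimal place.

Sorted: 207, 214, 215, 223, 232, 251, 268, 283, 294, 310, 312, 314, 326, 335
Drop lowest 1 (207) and highest 1 (335)
Remaining (n=12): Σ = 3242, mean = 3242/12 = 270.167

270.2 ms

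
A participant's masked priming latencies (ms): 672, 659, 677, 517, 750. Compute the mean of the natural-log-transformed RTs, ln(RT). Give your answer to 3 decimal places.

6.477

ln(RT): 6.5103, 6.4907, 6.5177, 6.2480, 6.6201
Σ ln(RT) = 32.3868
Mean = 32.3868/5 = 6.47735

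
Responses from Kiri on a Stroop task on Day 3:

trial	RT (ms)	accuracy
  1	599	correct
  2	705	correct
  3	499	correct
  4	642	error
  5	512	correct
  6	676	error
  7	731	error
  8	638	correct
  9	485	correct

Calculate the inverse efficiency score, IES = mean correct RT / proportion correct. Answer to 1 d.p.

859.5 ms

Correct trials (n=6): 599, 705, 499, 512, 638, 485
Mean correct RT = 3438/6 = 573.0000 ms
Proportion correct = 6/9
IES = 573.0000 / (6/9) = 859.500 ms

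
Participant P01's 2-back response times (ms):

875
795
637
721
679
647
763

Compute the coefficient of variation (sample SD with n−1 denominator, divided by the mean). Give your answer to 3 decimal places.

n = 7, Σ = 5117, M = 731.0000
Σ(x−M)² = 44552.000; s = √(44552.000/6) = 86.1704
CV = 86.1704 / 731.0000 = 0.11788

0.118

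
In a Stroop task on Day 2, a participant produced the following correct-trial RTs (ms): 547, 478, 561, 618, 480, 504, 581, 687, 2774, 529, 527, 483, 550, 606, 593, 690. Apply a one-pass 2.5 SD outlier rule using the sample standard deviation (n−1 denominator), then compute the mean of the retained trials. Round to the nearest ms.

n = 16, ΣRT = 11208, M = 700.500
Σ(x−M)² = 4650500.00; s = √(4650500.00/15) = 556.806
Cutoffs: 700.500 ± 2.5·556.806 → [-691.5, 2092.5]
Outside: 2774 → excluded.
Retained (n=15): Σ = 8434, mean = 8434/15 = 562.267

562 ms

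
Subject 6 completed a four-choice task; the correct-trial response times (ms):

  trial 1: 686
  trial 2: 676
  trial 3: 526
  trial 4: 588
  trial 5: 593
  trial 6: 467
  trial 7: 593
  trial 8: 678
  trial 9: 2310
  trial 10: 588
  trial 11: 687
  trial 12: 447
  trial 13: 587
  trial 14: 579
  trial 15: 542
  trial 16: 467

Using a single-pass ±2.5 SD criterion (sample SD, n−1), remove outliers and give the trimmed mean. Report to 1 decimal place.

580.3 ms

n = 16, ΣRT = 11014, M = 688.375
Σ(x−M)² = 2894585.75; s = √(2894585.75/15) = 439.286
Cutoffs: 688.375 ± 2.5·439.286 → [-409.8, 1786.6]
Outside: 2310 → excluded.
Retained (n=15): Σ = 8704, mean = 8704/15 = 580.267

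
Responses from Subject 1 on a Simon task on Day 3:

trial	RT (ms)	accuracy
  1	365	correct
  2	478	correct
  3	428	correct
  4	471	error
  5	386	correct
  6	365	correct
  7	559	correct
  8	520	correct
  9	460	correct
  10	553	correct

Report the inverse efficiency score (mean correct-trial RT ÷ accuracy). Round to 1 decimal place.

Correct trials (n=9): 365, 478, 428, 386, 365, 559, 520, 460, 553
Mean correct RT = 4114/9 = 457.1111 ms
Proportion correct = 9/10
IES = 457.1111 / (9/10) = 507.901 ms

507.9 ms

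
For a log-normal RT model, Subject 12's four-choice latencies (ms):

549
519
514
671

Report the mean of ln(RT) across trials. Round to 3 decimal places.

6.328

ln(RT): 6.3081, 6.2519, 6.2422, 6.5088
Σ ln(RT) = 25.3110
Mean = 25.3110/4 = 6.32775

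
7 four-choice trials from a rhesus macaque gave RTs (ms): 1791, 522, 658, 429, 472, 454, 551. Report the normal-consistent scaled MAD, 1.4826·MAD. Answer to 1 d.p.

Sorted: 429, 454, 472, 522, 551, 658, 1791 → median = 522
|x − 522| sorted: 0, 29, 50, 68, 93, 136, 1269 → MAD = 68
Robust SD ≈ 1.4826 × 68 = 100.817

100.8 ms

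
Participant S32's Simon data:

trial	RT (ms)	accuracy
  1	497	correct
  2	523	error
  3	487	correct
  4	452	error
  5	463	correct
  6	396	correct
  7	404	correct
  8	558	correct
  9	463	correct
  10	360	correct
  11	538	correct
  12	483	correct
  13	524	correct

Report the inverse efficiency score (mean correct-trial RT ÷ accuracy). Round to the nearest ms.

Correct trials (n=11): 497, 487, 463, 396, 404, 558, 463, 360, 538, 483, 524
Mean correct RT = 5173/11 = 470.2727 ms
Proportion correct = 11/13
IES = 470.2727 / (11/13) = 555.777 ms

556 ms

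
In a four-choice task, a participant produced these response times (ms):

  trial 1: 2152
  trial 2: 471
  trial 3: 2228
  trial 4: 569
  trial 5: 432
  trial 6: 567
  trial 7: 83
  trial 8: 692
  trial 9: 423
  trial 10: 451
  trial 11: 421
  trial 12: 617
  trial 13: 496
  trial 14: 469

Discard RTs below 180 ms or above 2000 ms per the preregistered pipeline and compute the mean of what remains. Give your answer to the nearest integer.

510 ms

Excluded: 83, 2152, 2228
Retained (n=11): Σ = 5608
Mean = 5608/11 = 509.8182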